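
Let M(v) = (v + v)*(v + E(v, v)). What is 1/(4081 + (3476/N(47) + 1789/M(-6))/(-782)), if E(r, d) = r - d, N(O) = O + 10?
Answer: 46512/189810367 ≈ 0.00024504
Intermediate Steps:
N(O) = 10 + O
M(v) = 2*v**2 (M(v) = (v + v)*(v + (v - v)) = (2*v)*(v + 0) = (2*v)*v = 2*v**2)
1/(4081 + (3476/N(47) + 1789/M(-6))/(-782)) = 1/(4081 + (3476/(10 + 47) + 1789/((2*(-6)**2)))/(-782)) = 1/(4081 + (3476/57 + 1789/((2*36)))*(-1/782)) = 1/(4081 + (3476*(1/57) + 1789/72)*(-1/782)) = 1/(4081 + (3476/57 + 1789*(1/72))*(-1/782)) = 1/(4081 + (3476/57 + 1789/72)*(-1/782)) = 1/(4081 + (117415/1368)*(-1/782)) = 1/(4081 - 5105/46512) = 1/(189810367/46512) = 46512/189810367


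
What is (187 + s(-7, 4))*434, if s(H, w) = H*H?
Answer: 102424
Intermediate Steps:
s(H, w) = H**2
(187 + s(-7, 4))*434 = (187 + (-7)**2)*434 = (187 + 49)*434 = 236*434 = 102424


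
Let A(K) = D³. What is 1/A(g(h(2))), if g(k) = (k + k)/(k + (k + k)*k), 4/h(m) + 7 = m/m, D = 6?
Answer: 1/216 ≈ 0.0046296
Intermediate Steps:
h(m) = -⅔ (h(m) = 4/(-7 + m/m) = 4/(-7 + 1) = 4/(-6) = 4*(-⅙) = -⅔)
g(k) = 2*k/(k + 2*k²) (g(k) = (2*k)/(k + (2*k)*k) = (2*k)/(k + 2*k²) = 2*k/(k + 2*k²))
A(K) = 216 (A(K) = 6³ = 216)
1/A(g(h(2))) = 1/216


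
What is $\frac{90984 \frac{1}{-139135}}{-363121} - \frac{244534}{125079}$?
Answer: $- \frac{12354540858291154}{6319346346261465} \approx -1.955$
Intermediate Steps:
$\frac{90984 \frac{1}{-139135}}{-363121} - \frac{244534}{125079} = 90984 \left(- \frac{1}{139135}\right) \left(- \frac{1}{363121}\right) - \frac{244534}{125079} = \left(- \frac{90984}{139135}\right) \left(- \frac{1}{363121}\right) - \frac{244534}{125079} = \frac{90984}{50522840335} - \frac{244534}{125079} = - \frac{12354540858291154}{6319346346261465}$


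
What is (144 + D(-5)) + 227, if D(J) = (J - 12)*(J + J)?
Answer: 541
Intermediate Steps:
D(J) = 2*J*(-12 + J) (D(J) = (-12 + J)*(2*J) = 2*J*(-12 + J))
(144 + D(-5)) + 227 = (144 + 2*(-5)*(-12 - 5)) + 227 = (144 + 2*(-5)*(-17)) + 227 = (144 + 170) + 227 = 314 + 227 = 541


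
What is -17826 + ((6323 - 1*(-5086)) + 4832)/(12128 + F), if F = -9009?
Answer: -55583053/3119 ≈ -17821.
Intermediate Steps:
-17826 + ((6323 - 1*(-5086)) + 4832)/(12128 + F) = -17826 + ((6323 - 1*(-5086)) + 4832)/(12128 - 9009) = -17826 + ((6323 + 5086) + 4832)/3119 = -17826 + (11409 + 4832)*(1/3119) = -17826 + 16241*(1/3119) = -17826 + 16241/3119 = -55583053/3119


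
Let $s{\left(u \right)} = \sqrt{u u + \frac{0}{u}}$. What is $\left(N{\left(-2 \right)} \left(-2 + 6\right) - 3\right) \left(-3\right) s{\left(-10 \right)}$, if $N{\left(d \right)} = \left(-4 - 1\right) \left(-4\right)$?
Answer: $-2310$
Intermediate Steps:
$N{\left(d \right)} = 20$ ($N{\left(d \right)} = \left(-5\right) \left(-4\right) = 20$)
$s{\left(u \right)} = \sqrt{u^{2}}$ ($s{\left(u \right)} = \sqrt{u^{2} + 0} = \sqrt{u^{2}}$)
$\left(N{\left(-2 \right)} \left(-2 + 6\right) - 3\right) \left(-3\right) s{\left(-10 \right)} = \left(20 \left(-2 + 6\right) - 3\right) \left(-3\right) \sqrt{\left(-10\right)^{2}} = \left(20 \cdot 4 - 3\right) \left(-3\right) \sqrt{100} = \left(80 - 3\right) \left(-3\right) 10 = 77 \left(-3\right) 10 = \left(-231\right) 10 = -2310$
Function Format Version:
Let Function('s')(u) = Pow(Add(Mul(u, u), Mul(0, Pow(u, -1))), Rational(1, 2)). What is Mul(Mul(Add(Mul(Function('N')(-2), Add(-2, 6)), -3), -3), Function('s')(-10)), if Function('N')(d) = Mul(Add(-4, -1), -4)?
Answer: -2310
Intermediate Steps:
Function('N')(d) = 20 (Function('N')(d) = Mul(-5, -4) = 20)
Function('s')(u) = Pow(Pow(u, 2), Rational(1, 2)) (Function('s')(u) = Pow(Add(Pow(u, 2), 0), Rational(1, 2)) = Pow(Pow(u, 2), Rational(1, 2)))
Mul(Mul(Add(Mul(Function('N')(-2), Add(-2, 6)), -3), -3), Function('s')(-10)) = Mul(Mul(Add(Mul(20, Add(-2, 6)), -3), -3), Pow(Pow(-10, 2), Rational(1, 2))) = Mul(Mul(Add(Mul(20, 4), -3), -3), Pow(100, Rational(1, 2))) = Mul(Mul(Add(80, -3), -3), 10) = Mul(Mul(77, -3), 10) = Mul(-231, 10) = -2310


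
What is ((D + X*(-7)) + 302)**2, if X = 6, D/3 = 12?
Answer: 87616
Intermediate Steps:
D = 36 (D = 3*12 = 36)
((D + X*(-7)) + 302)**2 = ((36 + 6*(-7)) + 302)**2 = ((36 - 42) + 302)**2 = (-6 + 302)**2 = 296**2 = 87616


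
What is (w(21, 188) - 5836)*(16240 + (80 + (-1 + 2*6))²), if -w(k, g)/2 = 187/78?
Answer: -5585663111/39 ≈ -1.4322e+8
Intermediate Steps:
w(k, g) = -187/39 (w(k, g) = -374/78 = -2*187/78 = -187/39)
(w(21, 188) - 5836)*(16240 + (80 + (-1 + 2*6))²) = (-187/39 - 5836)*(16240 + (80 + (-1 + 2*6))²) = -227791*(16240 + (80 + (-1 + 12))²)/39 = -227791*(16240 + (80 + 11)²)/39 = -227791*(16240 + 91²)/39 = -227791*(16240 + 8281)/39 = -227791/39*24521 = -5585663111/39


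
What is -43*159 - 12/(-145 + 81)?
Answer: -109389/16 ≈ -6836.8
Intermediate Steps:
-43*159 - 12/(-145 + 81) = -6837 - 12/(-64) = -6837 - 12*(-1/64) = -6837 + 3/16 = -109389/16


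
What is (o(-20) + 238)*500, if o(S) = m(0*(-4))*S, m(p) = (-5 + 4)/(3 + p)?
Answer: 367000/3 ≈ 1.2233e+5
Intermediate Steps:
m(p) = -1/(3 + p)
o(S) = -S/3 (o(S) = (-1/(3 + 0*(-4)))*S = (-1/(3 + 0))*S = (-1/3)*S = (-1*1/3)*S = -S/3)
(o(-20) + 238)*500 = (-1/3*(-20) + 238)*500 = (20/3 + 238)*500 = (734/3)*500 = 367000/3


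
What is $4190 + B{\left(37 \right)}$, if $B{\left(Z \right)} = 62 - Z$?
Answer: $4215$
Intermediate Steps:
$4190 + B{\left(37 \right)} = 4190 + \left(62 - 37\right) = 4190 + 25 = 4215$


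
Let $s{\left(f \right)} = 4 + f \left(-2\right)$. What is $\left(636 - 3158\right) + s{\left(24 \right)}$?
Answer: $-2566$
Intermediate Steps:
$s{\left(f \right)} = 4 - 2 f$
$\left(636 - 3158\right) + s{\left(24 \right)} = \left(636 - 3158\right) + \left(4 - 48\right) = -2522 + \left(4 - 48\right) = -2522 - 44 = -2566$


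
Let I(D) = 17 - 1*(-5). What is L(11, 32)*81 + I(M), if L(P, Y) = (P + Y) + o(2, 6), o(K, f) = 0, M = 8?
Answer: 3505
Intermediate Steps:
L(P, Y) = P + Y (L(P, Y) = (P + Y) + 0 = P + Y)
I(D) = 22 (I(D) = 17 + 5 = 22)
L(11, 32)*81 + I(M) = (11 + 32)*81 + 22 = 43*81 + 22 = 3483 + 22 = 3505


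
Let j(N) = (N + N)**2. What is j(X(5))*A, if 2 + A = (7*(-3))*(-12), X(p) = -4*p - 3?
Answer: 529000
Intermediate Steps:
X(p) = -3 - 4*p
j(N) = 4*N**2 (j(N) = (2*N)**2 = 4*N**2)
A = 250 (A = -2 + (7*(-3))*(-12) = -2 - 21*(-12) = -2 + 252 = 250)
j(X(5))*A = (4*(-3 - 4*5)**2)*250 = (4*(-3 - 20)**2)*250 = (4*(-23)**2)*250 = (4*529)*250 = 2116*250 = 529000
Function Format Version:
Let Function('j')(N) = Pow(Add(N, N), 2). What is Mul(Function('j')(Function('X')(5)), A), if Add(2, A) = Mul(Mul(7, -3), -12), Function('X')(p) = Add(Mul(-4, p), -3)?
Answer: 529000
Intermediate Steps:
Function('X')(p) = Add(-3, Mul(-4, p))
Function('j')(N) = Mul(4, Pow(N, 2)) (Function('j')(N) = Pow(Mul(2, N), 2) = Mul(4, Pow(N, 2)))
A = 250 (A = Add(-2, Mul(Mul(7, -3), -12)) = Add(-2, Mul(-21, -12)) = Add(-2, 252) = 250)
Mul(Function('j')(Function('X')(5)), A) = Mul(Mul(4, Pow(Add(-3, Mul(-4, 5)), 2)), 250) = Mul(Mul(4, Pow(Add(-3, -20), 2)), 250) = Mul(Mul(4, Pow(-23, 2)), 250) = Mul(Mul(4, 529), 250) = Mul(2116, 250) = 529000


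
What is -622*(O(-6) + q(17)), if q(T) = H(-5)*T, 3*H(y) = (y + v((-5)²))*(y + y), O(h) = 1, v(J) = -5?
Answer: -1059266/3 ≈ -3.5309e+5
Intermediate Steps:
H(y) = 2*y*(-5 + y)/3 (H(y) = ((y - 5)*(y + y))/3 = ((-5 + y)*(2*y))/3 = (2*y*(-5 + y))/3 = 2*y*(-5 + y)/3)
q(T) = 100*T/3 (q(T) = ((⅔)*(-5)*(-5 - 5))*T = ((⅔)*(-5)*(-10))*T = 100*T/3)
-622*(O(-6) + q(17)) = -622*(1 + (100/3)*17) = -622*(1 + 1700/3) = -622*1703/3 = -1059266/3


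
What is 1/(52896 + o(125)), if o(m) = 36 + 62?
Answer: 1/52994 ≈ 1.8870e-5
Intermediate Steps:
o(m) = 98
1/(52896 + o(125)) = 1/(52896 + 98) = 1/52994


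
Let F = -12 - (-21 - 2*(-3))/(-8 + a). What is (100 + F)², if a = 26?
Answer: 284089/36 ≈ 7891.4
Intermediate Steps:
F = -67/6 (F = -12 - (-21 - 2*(-3))/(-8 + 26) = -12 - (-21 + 6)/18 = -12 - (-15)/18 = -12 - 1*(-⅚) = -12 + ⅚ = -67/6 ≈ -11.167)
(100 + F)² = (100 - 67/6)² = (533/6)² = 284089/36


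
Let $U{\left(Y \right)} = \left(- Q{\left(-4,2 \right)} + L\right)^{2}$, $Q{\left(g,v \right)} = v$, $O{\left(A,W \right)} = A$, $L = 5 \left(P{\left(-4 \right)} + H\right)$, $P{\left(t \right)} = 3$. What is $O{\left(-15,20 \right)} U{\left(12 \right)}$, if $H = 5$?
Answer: $-21660$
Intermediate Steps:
$L = 40$ ($L = 5 \left(3 + 5\right) = 5 \cdot 8 = 40$)
$U{\left(Y \right)} = 1444$ ($U{\left(Y \right)} = \left(\left(-1\right) 2 + 40\right)^{2} = \left(-2 + 40\right)^{2} = 38^{2} = 1444$)
$O{\left(-15,20 \right)} U{\left(12 \right)} = \left(-15\right) 1444 = -21660$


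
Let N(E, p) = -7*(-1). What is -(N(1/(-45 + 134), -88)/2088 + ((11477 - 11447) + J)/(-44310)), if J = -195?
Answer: -21823/3083976 ≈ -0.0070763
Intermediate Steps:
N(E, p) = 7
-(N(1/(-45 + 134), -88)/2088 + ((11477 - 11447) + J)/(-44310)) = -(7/2088 + ((11477 - 11447) - 195)/(-44310)) = -(7*(1/2088) + (30 - 195)*(-1/44310)) = -(7/2088 - 165*(-1/44310)) = -(7/2088 + 11/2954) = -1*21823/3083976 = -21823/3083976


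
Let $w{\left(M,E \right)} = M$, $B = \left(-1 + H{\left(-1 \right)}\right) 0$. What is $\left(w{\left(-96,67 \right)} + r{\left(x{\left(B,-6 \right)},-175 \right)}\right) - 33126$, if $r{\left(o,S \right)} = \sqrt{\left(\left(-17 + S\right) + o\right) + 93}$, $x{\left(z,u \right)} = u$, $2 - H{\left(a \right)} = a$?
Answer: $-33222 + i \sqrt{105} \approx -33222.0 + 10.247 i$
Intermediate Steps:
$H{\left(a \right)} = 2 - a$
$B = 0$ ($B = \left(-1 + \left(2 - -1\right)\right) 0 = \left(-1 + \left(2 + 1\right)\right) 0 = \left(-1 + 3\right) 0 = 2 \cdot 0 = 0$)
$r{\left(o,S \right)} = \sqrt{76 + S + o}$ ($r{\left(o,S \right)} = \sqrt{\left(-17 + S + o\right) + 93} = \sqrt{76 + S + o}$)
$\left(w{\left(-96,67 \right)} + r{\left(x{\left(B,-6 \right)},-175 \right)}\right) - 33126 = \left(-96 + \sqrt{76 - 175 - 6}\right) - 33126 = \left(-96 + \sqrt{-105}\right) - 33126 = \left(-96 + i \sqrt{105}\right) - 33126 = -33222 + i \sqrt{105}$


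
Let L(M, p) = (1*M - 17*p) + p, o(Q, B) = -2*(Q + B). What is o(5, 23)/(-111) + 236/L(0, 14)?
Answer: -3413/6216 ≈ -0.54907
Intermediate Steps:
o(Q, B) = -2*B - 2*Q (o(Q, B) = -2*(B + Q) = -2*B - 2*Q)
L(M, p) = M - 16*p (L(M, p) = (M - 17*p) + p = M - 16*p)
o(5, 23)/(-111) + 236/L(0, 14) = (-2*23 - 2*5)/(-111) + 236/(0 - 16*14) = (-46 - 10)*(-1/111) + 236/(0 - 224) = -56*(-1/111) + 236/(-224) = 56/111 + 236*(-1/224) = 56/111 - 59/56 = -3413/6216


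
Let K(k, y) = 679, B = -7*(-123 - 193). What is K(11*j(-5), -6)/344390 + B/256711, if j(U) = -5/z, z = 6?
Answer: 133728207/12629814470 ≈ 0.010588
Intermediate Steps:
B = 2212 (B = -7*(-316) = 2212)
j(U) = -⅚ (j(U) = -5/6 = -5*⅙ = -⅚)
K(11*j(-5), -6)/344390 + B/256711 = 679/344390 + 2212/256711 = 679*(1/344390) + 2212*(1/256711) = 679/344390 + 316/36673 = 133728207/12629814470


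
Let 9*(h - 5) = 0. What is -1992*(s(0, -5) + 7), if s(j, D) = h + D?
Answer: -13944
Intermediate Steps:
h = 5 (h = 5 + (⅑)*0 = 5 + 0 = 5)
s(j, D) = 5 + D
-1992*(s(0, -5) + 7) = -1992*((5 - 5) + 7) = -1992*(0 + 7) = -1992*7 = -13944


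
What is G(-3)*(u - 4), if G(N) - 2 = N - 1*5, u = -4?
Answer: 48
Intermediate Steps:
G(N) = -3 + N (G(N) = 2 + (N - 1*5) = 2 + (N - 5) = 2 + (-5 + N) = -3 + N)
G(-3)*(u - 4) = (-3 - 3)*(-4 - 4) = -6*(-8) = 48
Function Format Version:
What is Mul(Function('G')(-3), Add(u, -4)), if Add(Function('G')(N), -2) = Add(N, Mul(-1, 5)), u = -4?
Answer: 48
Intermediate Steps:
Function('G')(N) = Add(-3, N) (Function('G')(N) = Add(2, Add(N, Mul(-1, 5))) = Add(2, Add(N, -5)) = Add(2, Add(-5, N)) = Add(-3, N))
Mul(Function('G')(-3), Add(u, -4)) = Mul(Add(-3, -3), Add(-4, -4)) = Mul(-6, -8) = 48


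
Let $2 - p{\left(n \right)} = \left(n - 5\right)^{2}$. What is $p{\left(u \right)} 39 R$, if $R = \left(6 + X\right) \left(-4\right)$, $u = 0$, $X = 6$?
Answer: $43056$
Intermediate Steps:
$p{\left(n \right)} = 2 - \left(-5 + n\right)^{2}$ ($p{\left(n \right)} = 2 - \left(n - 5\right)^{2} = 2 - \left(-5 + n\right)^{2}$)
$R = -48$ ($R = \left(6 + 6\right) \left(-4\right) = 12 \left(-4\right) = -48$)
$p{\left(u \right)} 39 R = \left(2 - \left(-5 + 0\right)^{2}\right) 39 \left(-48\right) = \left(2 - \left(-5\right)^{2}\right) 39 \left(-48\right) = \left(2 - 25\right) 39 \left(-48\right) = \left(-23\right) 39 \left(-48\right) = \left(-897\right) \left(-48\right) = 43056$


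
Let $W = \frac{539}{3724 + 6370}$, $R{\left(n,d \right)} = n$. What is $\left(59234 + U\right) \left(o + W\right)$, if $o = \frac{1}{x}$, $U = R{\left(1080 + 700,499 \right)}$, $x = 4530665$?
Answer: $\frac{1520393253147}{466658495} \approx 3258.0$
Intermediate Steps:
$U = 1780$ ($U = 1080 + 700 = 1780$)
$o = \frac{1}{4530665} \approx 2.2072 \cdot 10^{-7}$
$W = \frac{11}{206}$ ($W = \frac{539}{10094} = 539 \cdot \frac{1}{10094} = \frac{11}{206} \approx 0.053398$)
$\left(59234 + U\right) \left(o + W\right) = \left(59234 + 1780\right) \left(\frac{1}{4530665} + \frac{11}{206}\right) = 61014 \cdot \frac{49837521}{933316990} = \frac{1520393253147}{466658495}$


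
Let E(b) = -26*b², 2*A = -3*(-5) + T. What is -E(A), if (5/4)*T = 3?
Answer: 98397/50 ≈ 1967.9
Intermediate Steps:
T = 12/5 (T = (⅘)*3 = 12/5 ≈ 2.4000)
A = 87/10 (A = (-3*(-5) + 12/5)/2 = (15 + 12/5)/2 = (½)*(87/5) = 87/10 ≈ 8.7000)
-E(A) = -(-26)*(87/10)² = -(-26)*7569/100 = -1*(-98397/50) = 98397/50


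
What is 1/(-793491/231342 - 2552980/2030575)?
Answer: -31317152110/146790299099 ≈ -0.21335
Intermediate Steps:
1/(-793491/231342 - 2552980/2030575) = 1/(-793491*1/231342 - 2552980*1/2030575) = 1/(-264497/77114 - 510596/406115) = 1/(-146790299099/31317152110) = -31317152110/146790299099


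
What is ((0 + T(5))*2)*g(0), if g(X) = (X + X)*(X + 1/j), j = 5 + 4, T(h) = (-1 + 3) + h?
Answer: 0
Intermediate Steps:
T(h) = 2 + h
j = 9
g(X) = 2*X*(⅑ + X) (g(X) = (X + X)*(X + 1/9) = (2*X)*(X + ⅑) = (2*X)*(⅑ + X) = 2*X*(⅑ + X))
((0 + T(5))*2)*g(0) = ((0 + (2 + 5))*2)*((2/9)*0*(1 + 9*0)) = ((0 + 7)*2)*((2/9)*0*(1 + 0)) = (7*2)*((2/9)*0*1) = 14*0 = 0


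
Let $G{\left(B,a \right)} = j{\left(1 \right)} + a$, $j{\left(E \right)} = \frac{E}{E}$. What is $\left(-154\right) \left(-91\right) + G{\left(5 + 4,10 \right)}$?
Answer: $14025$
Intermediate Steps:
$j{\left(E \right)} = 1$
$G{\left(B,a \right)} = 1 + a$
$\left(-154\right) \left(-91\right) + G{\left(5 + 4,10 \right)} = \left(-154\right) \left(-91\right) + \left(1 + 10\right) = 14014 + 11 = 14025$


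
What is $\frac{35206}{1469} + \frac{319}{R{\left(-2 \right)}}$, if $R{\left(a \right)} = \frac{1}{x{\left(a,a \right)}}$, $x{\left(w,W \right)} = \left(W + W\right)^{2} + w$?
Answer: $\frac{6595760}{1469} \approx 4490.0$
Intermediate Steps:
$x{\left(w,W \right)} = w + 4 W^{2}$ ($x{\left(w,W \right)} = \left(2 W\right)^{2} + w = 4 W^{2} + w = w + 4 W^{2}$)
$R{\left(a \right)} = \frac{1}{a + 4 a^{2}}$
$\frac{35206}{1469} + \frac{319}{R{\left(-2 \right)}} = \frac{35206}{1469} + \frac{319}{\frac{1}{-2} \frac{1}{1 + 4 \left(-2\right)}} = 35206 \cdot \frac{1}{1469} + \frac{319}{\left(- \frac{1}{2}\right) \frac{1}{1 - 8}} = \frac{35206}{1469} + \frac{319}{\left(- \frac{1}{2}\right) \frac{1}{-7}} = \frac{35206}{1469} + \frac{319}{\left(- \frac{1}{2}\right) \left(- \frac{1}{7}\right)} = \frac{35206}{1469} + 319 \frac{1}{\frac{1}{14}} = \frac{35206}{1469} + 319 \cdot 14 = \frac{35206}{1469} + 4466 = \frac{6595760}{1469}$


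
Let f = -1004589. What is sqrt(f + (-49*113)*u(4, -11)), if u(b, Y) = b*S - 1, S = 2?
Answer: 2*I*sqrt(260837) ≈ 1021.4*I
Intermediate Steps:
u(b, Y) = -1 + 2*b (u(b, Y) = b*2 - 1 = 2*b - 1 = -1 + 2*b)
sqrt(f + (-49*113)*u(4, -11)) = sqrt(-1004589 + (-49*113)*(-1 + 2*4)) = sqrt(-1004589 - 5537*(-1 + 8)) = sqrt(-1004589 - 5537*7) = sqrt(-1004589 - 38759) = sqrt(-1043348) = 2*I*sqrt(260837)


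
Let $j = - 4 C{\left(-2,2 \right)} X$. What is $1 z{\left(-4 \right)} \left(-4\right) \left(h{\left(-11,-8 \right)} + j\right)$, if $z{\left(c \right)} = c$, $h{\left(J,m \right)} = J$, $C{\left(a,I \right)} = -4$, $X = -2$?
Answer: $-688$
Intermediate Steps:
$j = -32$ ($j = \left(-4\right) \left(-4\right) \left(-2\right) = 16 \left(-2\right) = -32$)
$1 z{\left(-4 \right)} \left(-4\right) \left(h{\left(-11,-8 \right)} + j\right) = 1 \left(-4\right) \left(-4\right) \left(-11 - 32\right) = \left(-4\right) \left(-4\right) \left(-43\right) = 16 \left(-43\right) = -688$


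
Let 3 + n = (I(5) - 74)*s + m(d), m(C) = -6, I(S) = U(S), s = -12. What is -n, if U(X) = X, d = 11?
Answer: -819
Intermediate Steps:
I(S) = S
n = 819 (n = -3 + ((5 - 74)*(-12) - 6) = -3 + (-69*(-12) - 6) = -3 + (828 - 6) = -3 + 822 = 819)
-n = -1*819 = -819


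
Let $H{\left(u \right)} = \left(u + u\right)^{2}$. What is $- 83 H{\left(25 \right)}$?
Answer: $-207500$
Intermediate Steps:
$H{\left(u \right)} = 4 u^{2}$ ($H{\left(u \right)} = \left(2 u\right)^{2} = 4 u^{2}$)
$- 83 H{\left(25 \right)} = - 83 \cdot 4 \cdot 25^{2} = - 83 \cdot 4 \cdot 625 = \left(-83\right) 2500 = -207500$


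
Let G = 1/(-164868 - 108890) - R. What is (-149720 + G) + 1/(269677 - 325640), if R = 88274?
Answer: -3646143989467997/15320318954 ≈ -2.3799e+5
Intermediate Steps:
G = -24165713693/273758 (G = 1/(-164868 - 108890) - 1*88274 = 1/(-273758) - 88274 = -1/273758 - 88274 = -24165713693/273758 ≈ -88274.)
(-149720 + G) + 1/(269677 - 325640) = (-149720 - 24165713693/273758) + 1/(269677 - 325640) = -65152761453/273758 + 1/(-55963) = -65152761453/273758 - 1/55963 = -3646143989467997/15320318954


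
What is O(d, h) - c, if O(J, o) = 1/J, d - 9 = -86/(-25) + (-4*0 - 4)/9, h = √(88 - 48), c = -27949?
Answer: 75434576/2699 ≈ 27949.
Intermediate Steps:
h = 2*√10 (h = √40 = 2*√10 ≈ 6.3246)
d = 2699/225 (d = 9 + (-86/(-25) + (-4*0 - 4)/9) = 9 + (-86*(-1/25) + (0 - 4)*(⅑)) = 9 + (86/25 - 4*⅑) = 9 + (86/25 - 4/9) = 9 + 674/225 = 2699/225 ≈ 11.996)
O(d, h) - c = 1/(2699/225) - 1*(-27949) = 225/2699 + 27949 = 75434576/2699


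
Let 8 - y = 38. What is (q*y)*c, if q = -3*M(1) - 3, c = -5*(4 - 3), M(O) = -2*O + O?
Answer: 0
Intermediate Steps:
y = -30 (y = 8 - 1*38 = 8 - 38 = -30)
M(O) = -O
c = -5 (c = -5*1 = -5)
q = 0 (q = -(-3) - 3 = -3*(-1) - 3 = 3 - 3 = 0)
(q*y)*c = (0*(-30))*(-5) = 0*(-5) = 0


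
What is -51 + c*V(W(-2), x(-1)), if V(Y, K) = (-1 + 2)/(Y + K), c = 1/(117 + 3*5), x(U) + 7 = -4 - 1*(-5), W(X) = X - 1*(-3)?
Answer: -33661/660 ≈ -51.002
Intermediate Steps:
W(X) = 3 + X (W(X) = X + 3 = 3 + X)
x(U) = -6 (x(U) = -7 + (-4 - 1*(-5)) = -7 + (-4 + 5) = -7 + 1 = -6)
c = 1/132 (c = 1/(117 + 15) = 1/132 ≈ 0.0075758)
V(Y, K) = 1/(K + Y)
-51 + c*V(W(-2), x(-1)) = -51 + 1/(132*(-6 + (3 - 2))) = -51 + 1/(132*(-6 + 1)) = -51 + (1/132)/(-5) = -51 + (1/132)*(-1/5) = -51 - 1/660 = -33661/660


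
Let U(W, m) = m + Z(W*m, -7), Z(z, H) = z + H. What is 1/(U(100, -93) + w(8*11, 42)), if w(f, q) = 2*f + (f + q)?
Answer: -1/9094 ≈ -0.00010996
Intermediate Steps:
Z(z, H) = H + z
U(W, m) = -7 + m + W*m (U(W, m) = m + (-7 + W*m) = -7 + m + W*m)
w(f, q) = q + 3*f
1/(U(100, -93) + w(8*11, 42)) = 1/((-7 - 93 + 100*(-93)) + (42 + 3*(8*11))) = 1/((-7 - 93 - 9300) + (42 + 3*88)) = 1/(-9400 + (42 + 264)) = 1/(-9400 + 306) = 1/(-9094) = -1/9094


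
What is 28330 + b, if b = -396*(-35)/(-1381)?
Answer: 39109870/1381 ≈ 28320.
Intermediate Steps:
b = -13860/1381 (b = 13860*(-1/1381) = -13860/1381 ≈ -10.036)
28330 + b = 28330 - 13860/1381 = 39109870/1381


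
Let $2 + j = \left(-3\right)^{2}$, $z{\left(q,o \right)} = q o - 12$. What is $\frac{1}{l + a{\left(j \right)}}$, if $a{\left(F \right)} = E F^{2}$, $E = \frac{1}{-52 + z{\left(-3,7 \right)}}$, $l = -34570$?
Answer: $- \frac{85}{2938499} \approx -2.8926 \cdot 10^{-5}$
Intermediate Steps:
$z{\left(q,o \right)} = -12 + o q$ ($z{\left(q,o \right)} = o q - 12 = -12 + o q$)
$j = 7$ ($j = -2 + \left(-3\right)^{2} = -2 + 9 = 7$)
$E = - \frac{1}{85}$ ($E = \frac{1}{-52 + \left(-12 + 7 \left(-3\right)\right)} = \frac{1}{-52 - 33} = \frac{1}{-85} = - \frac{1}{85} \approx -0.011765$)
$a{\left(F \right)} = - \frac{F^{2}}{85}$
$\frac{1}{l + a{\left(j \right)}} = \frac{1}{-34570 - \frac{7^{2}}{85}} = \frac{1}{-34570 - \frac{49}{85}} = \frac{1}{- \frac{2938499}{85}} = - \frac{85}{2938499}$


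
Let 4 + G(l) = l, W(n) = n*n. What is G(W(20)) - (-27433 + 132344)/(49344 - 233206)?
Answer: 72914263/183862 ≈ 396.57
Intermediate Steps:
W(n) = n**2
G(l) = -4 + l
G(W(20)) - (-27433 + 132344)/(49344 - 233206) = (-4 + 20**2) - (-27433 + 132344)/(49344 - 233206) = (-4 + 400) - 104911/(-183862) = 396 - 104911*(-1)/183862 = 396 - 1*(-104911/183862) = 396 + 104911/183862 = 72914263/183862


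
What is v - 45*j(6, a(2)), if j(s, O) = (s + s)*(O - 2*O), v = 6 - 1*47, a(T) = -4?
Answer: -2201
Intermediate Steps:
v = -41 (v = 6 - 47 = -41)
j(s, O) = -2*O*s (j(s, O) = (2*s)*(-O) = -2*O*s)
v - 45*j(6, a(2)) = -41 - (-90)*(-4)*6 = -41 - 45*48 = -41 - 2160 = -2201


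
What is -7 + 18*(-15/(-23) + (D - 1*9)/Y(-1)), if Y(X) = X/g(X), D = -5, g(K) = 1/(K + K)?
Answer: -2789/23 ≈ -121.26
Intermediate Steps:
g(K) = 1/(2*K)
Y(X) = 2*X² (Y(X) = X/((1/(2*X))) = X*(2*X) = 2*X²)
-7 + 18*(-15/(-23) + (D - 1*9)/Y(-1)) = -7 + 18*(-15/(-23) + (-5 - 1*9)/((2*(-1)²))) = -7 + 18*(-15*(-1/23) + (-5 - 9)/((2*1))) = -7 + 18*(15/23 - 14/2) = -7 + 18*(15/23 - 14*½) = -7 + 18*(15/23 - 7) = -7 + 18*(-146/23) = -7 - 2628/23 = -2789/23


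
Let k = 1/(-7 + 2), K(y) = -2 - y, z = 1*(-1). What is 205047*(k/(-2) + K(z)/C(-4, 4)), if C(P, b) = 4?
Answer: -615141/20 ≈ -30757.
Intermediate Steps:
z = -1
k = -1/5 (k = 1/(-5) = -1/5 ≈ -0.20000)
205047*(k/(-2) + K(z)/C(-4, 4)) = 205047*(-1/5/(-2) + (-2 - 1*(-1))/4) = 205047*(-1/5*(-1/2) + (-2 + 1)*(1/4)) = 205047*(1/10 - 1*1/4) = 205047*(1/10 - 1/4) = 205047*(-3/20) = -615141/20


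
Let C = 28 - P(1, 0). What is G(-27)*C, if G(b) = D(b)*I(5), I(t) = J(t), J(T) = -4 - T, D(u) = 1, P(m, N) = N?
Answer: -252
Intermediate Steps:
I(t) = -4 - t
G(b) = -9 (G(b) = 1*(-4 - 1*5) = 1*(-4 - 5) = 1*(-9) = -9)
C = 28 (C = 28 - 1*0 = 28 + 0 = 28)
G(-27)*C = -9*28 = -252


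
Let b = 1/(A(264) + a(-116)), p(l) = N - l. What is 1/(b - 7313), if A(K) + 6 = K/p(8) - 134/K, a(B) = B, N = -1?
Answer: -6681/48858197 ≈ -0.00013674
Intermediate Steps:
p(l) = -1 - l
A(K) = -6 - 134/K - K/9 (A(K) = -6 + (K/(-1 - 1*8) - 134/K) = -6 + (K/(-1 - 8) - 134/K) = -6 + (K/(-9) - 134/K) = -6 + (K*(-⅑) - 134/K) = -6 + (-K/9 - 134/K) = -6 + (-134/K - K/9) = -6 - 134/K - K/9)
b = -44/6681 (b = 1/((-6 - 134/264 - ⅑*264) - 116) = 1/((-6 - 134*1/264 - 88/3) - 116) = 1/((-6 - 67/132 - 88/3) - 116) = 1/(-1577/44 - 116) = 1/(-6681/44) = -44/6681 ≈ -0.0065858)
1/(b - 7313) = 1/(-44/6681 - 7313) = 1/(-48858197/6681) = -6681/48858197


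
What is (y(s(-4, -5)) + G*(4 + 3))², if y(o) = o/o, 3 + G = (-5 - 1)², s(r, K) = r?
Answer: 53824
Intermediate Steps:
G = 33 (G = -3 + (-5 - 1)² = -3 + (-6)² = -3 + 36 = 33)
y(o) = 1
(y(s(-4, -5)) + G*(4 + 3))² = (1 + 33*(4 + 3))² = (1 + 33*7)² = (1 + 231)² = 232² = 53824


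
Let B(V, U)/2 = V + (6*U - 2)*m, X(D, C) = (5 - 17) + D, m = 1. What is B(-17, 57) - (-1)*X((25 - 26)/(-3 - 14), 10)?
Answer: 10779/17 ≈ 634.06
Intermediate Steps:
X(D, C) = -12 + D
B(V, U) = -4 + 2*V + 12*U (B(V, U) = 2*(V + (6*U - 2)*1) = 2*(V + (-2 + 6*U)*1) = 2*(V + (-2 + 6*U)) = 2*(-2 + V + 6*U) = -4 + 2*V + 12*U)
B(-17, 57) - (-1)*X((25 - 26)/(-3 - 14), 10) = (-4 + 2*(-17) + 12*57) - (-1)*(-12 + (25 - 26)/(-3 - 14)) = (-4 - 34 + 684) - (-1)*(-12 - 1/(-17)) = 646 - (-1)*(-12 - 1*(-1/17)) = 646 - (-1)*(-12 + 1/17) = 646 - (-1)*(-203)/17 = 646 - 1*203/17 = 646 - 203/17 = 10779/17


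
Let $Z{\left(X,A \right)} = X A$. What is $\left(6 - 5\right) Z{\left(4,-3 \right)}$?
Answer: $-12$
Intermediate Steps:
$Z{\left(X,A \right)} = A X$
$\left(6 - 5\right) Z{\left(4,-3 \right)} = \left(6 - 5\right) \left(\left(-3\right) 4\right) = \left(6 - 5\right) \left(-12\right) = 1 \left(-12\right) = -12$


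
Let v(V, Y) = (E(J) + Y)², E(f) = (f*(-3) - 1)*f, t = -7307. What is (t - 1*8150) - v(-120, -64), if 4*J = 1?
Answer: -5019953/256 ≈ -19609.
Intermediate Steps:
J = ¼ (J = (¼)*1 = ¼ ≈ 0.25000)
E(f) = f*(-1 - 3*f) (E(f) = (-3*f - 1)*f = (-1 - 3*f)*f = f*(-1 - 3*f))
v(V, Y) = (-7/16 + Y)² (v(V, Y) = (-1*¼*(1 + 3*(¼)) + Y)² = (-1*¼*(1 + ¾) + Y)² = (-1*¼*7/4 + Y)² = (-7/16 + Y)²)
(t - 1*8150) - v(-120, -64) = (-7307 - 1*8150) - (-7 + 16*(-64))²/256 = (-7307 - 8150) - (-7 - 1024)²/256 = -15457 - (-1031)²/256 = -15457 - 1062961/256 = -5019953/256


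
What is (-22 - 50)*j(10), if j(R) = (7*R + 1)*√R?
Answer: -5112*√10 ≈ -16166.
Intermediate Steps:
j(R) = √R*(1 + 7*R) (j(R) = (1 + 7*R)*√R = √R*(1 + 7*R))
(-22 - 50)*j(10) = (-22 - 50)*(√10*(1 + 7*10)) = -72*√10*(1 + 70) = -72*√10*71 = -5112*√10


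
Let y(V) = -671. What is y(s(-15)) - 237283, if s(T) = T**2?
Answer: -237954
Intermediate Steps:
y(s(-15)) - 237283 = -671 - 237283 = -237954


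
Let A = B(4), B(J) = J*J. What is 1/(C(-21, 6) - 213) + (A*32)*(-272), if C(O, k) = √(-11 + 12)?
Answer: -29523969/212 ≈ -1.3926e+5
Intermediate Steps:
C(O, k) = 1 (C(O, k) = √1 = 1)
B(J) = J²
A = 16 (A = 4² = 16)
1/(C(-21, 6) - 213) + (A*32)*(-272) = 1/(1 - 213) + (16*32)*(-272) = 1/(-212) + 512*(-272) = -1/212 - 139264 = -29523969/212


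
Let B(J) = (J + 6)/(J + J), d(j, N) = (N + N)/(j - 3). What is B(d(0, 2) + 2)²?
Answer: 25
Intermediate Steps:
d(j, N) = 2*N/(-3 + j) (d(j, N) = (2*N)/(-3 + j) = 2*N/(-3 + j))
B(J) = (6 + J)/(2*J) (B(J) = (6 + J)/((2*J)) = (6 + J)*(1/(2*J)) = (6 + J)/(2*J))
B(d(0, 2) + 2)² = ((6 + (2*2/(-3 + 0) + 2))/(2*(2*2/(-3 + 0) + 2)))² = ((6 + (2*2/(-3) + 2))/(2*(2*2/(-3) + 2)))² = ((6 + (2*2*(-⅓) + 2))/(2*(2*2*(-⅓) + 2)))² = ((6 + (-4/3 + 2))/(2*(-4/3 + 2)))² = ((6 + ⅔)/(2*(⅔)))² = ((½)*(3/2)*(20/3))² = 5² = 25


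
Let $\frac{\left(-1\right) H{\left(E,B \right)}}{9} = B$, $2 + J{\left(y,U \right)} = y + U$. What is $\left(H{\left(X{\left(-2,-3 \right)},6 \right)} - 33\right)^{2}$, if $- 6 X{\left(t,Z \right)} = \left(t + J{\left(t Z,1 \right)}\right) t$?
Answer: $7569$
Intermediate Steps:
$J{\left(y,U \right)} = -2 + U + y$ ($J{\left(y,U \right)} = -2 + \left(y + U\right) = -2 + \left(U + y\right) = -2 + U + y$)
$X{\left(t,Z \right)} = - \frac{t \left(-1 + t + Z t\right)}{6}$ ($X{\left(t,Z \right)} = - \frac{\left(t + \left(-2 + 1 + t Z\right)\right) t}{6} = - \frac{\left(t + \left(-2 + 1 + Z t\right)\right) t}{6} = - \frac{\left(t + \left(-1 + Z t\right)\right) t}{6} = - \frac{\left(-1 + t + Z t\right) t}{6} = - \frac{t \left(-1 + t + Z t\right)}{6}$)
$H{\left(E,B \right)} = - 9 B$
$\left(H{\left(X{\left(-2,-3 \right)},6 \right)} - 33\right)^{2} = \left(\left(-9\right) 6 - 33\right)^{2} = \left(-54 - 33\right)^{2} = \left(-87\right)^{2} = 7569$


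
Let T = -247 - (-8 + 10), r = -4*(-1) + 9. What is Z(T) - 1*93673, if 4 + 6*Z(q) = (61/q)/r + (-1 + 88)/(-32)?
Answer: -58218842099/621504 ≈ -93674.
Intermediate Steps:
r = 13 (r = 4 + 9 = 13)
T = -249 (T = -247 - 1*2 = -247 - 2 = -249)
Z(q) = -215/192 + 61/(78*q) (Z(q) = -2/3 + ((61/q)/13 + (-1 + 88)/(-32))/6 = -2/3 + ((61/q)*(1/13) + 87*(-1/32))/6 = -2/3 + (61/(13*q) - 87/32)/6 = -2/3 + (-87/32 + 61/(13*q))/6 = -2/3 + (-29/64 + 61/(78*q)) = -215/192 + 61/(78*q))
Z(T) - 1*93673 = (1/2496)*(1952 - 2795*(-249))/(-249) - 1*93673 = (1/2496)*(-1/249)*(1952 + 695955) - 93673 = (1/2496)*(-1/249)*697907 - 93673 = -697907/621504 - 93673 = -58218842099/621504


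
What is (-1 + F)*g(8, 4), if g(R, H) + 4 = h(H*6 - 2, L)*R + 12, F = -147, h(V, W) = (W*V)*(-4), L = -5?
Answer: -522144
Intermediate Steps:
h(V, W) = -4*V*W (h(V, W) = (V*W)*(-4) = -4*V*W)
g(R, H) = 8 + R*(-40 + 120*H) (g(R, H) = -4 + ((-4*(H*6 - 2)*(-5))*R + 12) = -4 + ((-4*(6*H - 2)*(-5))*R + 12) = -4 + ((-4*(-2 + 6*H)*(-5))*R + 12) = -4 + ((-40 + 120*H)*R + 12) = -4 + (R*(-40 + 120*H) + 12) = -4 + (12 + R*(-40 + 120*H)) = 8 + R*(-40 + 120*H))
(-1 + F)*g(8, 4) = (-1 - 147)*(8 - 40*8 + 120*4*8) = -148*(8 - 320 + 3840) = -148*3528 = -522144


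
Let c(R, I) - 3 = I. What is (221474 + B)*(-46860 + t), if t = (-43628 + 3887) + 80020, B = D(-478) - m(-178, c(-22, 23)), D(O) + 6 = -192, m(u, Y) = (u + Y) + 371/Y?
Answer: -37885217817/26 ≈ -1.4571e+9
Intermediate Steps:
c(R, I) = 3 + I
m(u, Y) = Y + u + 371/Y (m(u, Y) = (Y + u) + 371/Y = Y + u + 371/Y)
D(O) = -198 (D(O) = -6 - 192 = -198)
B = -1567/26 (B = -198 - ((3 + 23) - 178 + 371/(3 + 23)) = -198 - (26 - 178 + 371/26) = -198 - 1*(-3581/26) = -198 + 3581/26 = -1567/26 ≈ -60.269)
t = 40279 (t = -39741 + 80020 = 40279)
(221474 + B)*(-46860 + t) = (221474 - 1567/26)*(-46860 + 40279) = (5756757/26)*(-6581) = -37885217817/26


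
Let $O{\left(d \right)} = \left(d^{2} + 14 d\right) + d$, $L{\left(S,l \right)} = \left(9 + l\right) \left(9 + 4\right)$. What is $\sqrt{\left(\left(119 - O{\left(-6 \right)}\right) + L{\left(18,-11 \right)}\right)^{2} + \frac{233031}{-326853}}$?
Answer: $\frac{\sqrt{256497290558382}}{108951} \approx 147.0$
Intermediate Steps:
$L{\left(S,l \right)} = 117 + 13 l$ ($L{\left(S,l \right)} = \left(9 + l\right) 13 = 117 + 13 l$)
$O{\left(d \right)} = d^{2} + 15 d$
$\sqrt{\left(\left(119 - O{\left(-6 \right)}\right) + L{\left(18,-11 \right)}\right)^{2} + \frac{233031}{-326853}} = \sqrt{\left(\left(119 - - 6 \left(15 - 6\right)\right) + \left(117 + 13 \left(-11\right)\right)\right)^{2} + \frac{233031}{-326853}} = \sqrt{\left(\left(119 - \left(-6\right) 9\right) + \left(117 - 143\right)\right)^{2} + 233031 \left(- \frac{1}{326853}\right)} = \sqrt{\left(\left(119 - -54\right) - 26\right)^{2} - \frac{77677}{108951}} = \sqrt{\left(\left(119 + 54\right) - 26\right)^{2} - \frac{77677}{108951}} = \sqrt{\left(173 - 26\right)^{2} - \frac{77677}{108951}} = \sqrt{147^{2} - \frac{77677}{108951}} = \sqrt{21609 - \frac{77677}{108951}} = \sqrt{\frac{2354244482}{108951}} = \frac{\sqrt{256497290558382}}{108951}$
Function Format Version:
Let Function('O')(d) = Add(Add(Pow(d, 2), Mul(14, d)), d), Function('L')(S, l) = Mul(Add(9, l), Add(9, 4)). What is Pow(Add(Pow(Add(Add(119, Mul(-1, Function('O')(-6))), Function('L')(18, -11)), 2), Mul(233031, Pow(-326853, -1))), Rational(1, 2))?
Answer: Mul(Rational(1, 108951), Pow(256497290558382, Rational(1, 2))) ≈ 147.00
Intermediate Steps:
Function('L')(S, l) = Add(117, Mul(13, l)) (Function('L')(S, l) = Mul(Add(9, l), 13) = Add(117, Mul(13, l)))
Function('O')(d) = Add(Pow(d, 2), Mul(15, d))
Pow(Add(Pow(Add(Add(119, Mul(-1, Function('O')(-6))), Function('L')(18, -11)), 2), Mul(233031, Pow(-326853, -1))), Rational(1, 2)) = Pow(Add(Pow(Add(Add(119, Mul(-1, Mul(-6, Add(15, -6)))), Add(117, Mul(13, -11))), 2), Mul(233031, Pow(-326853, -1))), Rational(1, 2)) = Pow(Add(Pow(Add(Add(119, Mul(-1, Mul(-6, 9))), Add(117, -143)), 2), Mul(233031, Rational(-1, 326853))), Rational(1, 2)) = Pow(Add(Pow(Add(Add(119, Mul(-1, -54)), -26), 2), Rational(-77677, 108951)), Rational(1, 2)) = Pow(Add(Pow(Add(Add(119, 54), -26), 2), Rational(-77677, 108951)), Rational(1, 2)) = Pow(Add(Pow(Add(173, -26), 2), Rational(-77677, 108951)), Rational(1, 2)) = Pow(Add(Pow(147, 2), Rational(-77677, 108951)), Rational(1, 2)) = Pow(Add(21609, Rational(-77677, 108951)), Rational(1, 2)) = Pow(Rational(2354244482, 108951), Rational(1, 2)) = Mul(Rational(1, 108951), Pow(256497290558382, Rational(1, 2)))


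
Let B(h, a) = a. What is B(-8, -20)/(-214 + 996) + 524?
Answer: 204874/391 ≈ 523.97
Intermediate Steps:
B(-8, -20)/(-214 + 996) + 524 = -20/(-214 + 996) + 524 = -20/782 + 524 = (1/782)*(-20) + 524 = -10/391 + 524 = 204874/391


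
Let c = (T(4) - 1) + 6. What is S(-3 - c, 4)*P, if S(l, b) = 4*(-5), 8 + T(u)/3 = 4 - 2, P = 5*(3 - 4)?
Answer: 100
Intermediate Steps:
P = -5 (P = 5*(-1) = -5)
T(u) = -18 (T(u) = -24 + 3*(4 - 2) = -24 + 3*2 = -24 + 6 = -18)
c = -13 (c = (-18 - 1) + 6 = -19 + 6 = -13)
S(l, b) = -20
S(-3 - c, 4)*P = -20*(-5) = 100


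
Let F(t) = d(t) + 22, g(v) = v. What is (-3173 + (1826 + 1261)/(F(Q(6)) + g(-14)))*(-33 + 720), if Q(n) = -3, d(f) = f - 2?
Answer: -1472928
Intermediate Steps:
d(f) = -2 + f
F(t) = 20 + t (F(t) = (-2 + t) + 22 = 20 + t)
(-3173 + (1826 + 1261)/(F(Q(6)) + g(-14)))*(-33 + 720) = (-3173 + (1826 + 1261)/((20 - 3) - 14))*(-33 + 720) = (-3173 + 3087/(17 - 14))*687 = (-3173 + 3087/3)*687 = (-3173 + 3087*(1/3))*687 = (-3173 + 1029)*687 = -2144*687 = -1472928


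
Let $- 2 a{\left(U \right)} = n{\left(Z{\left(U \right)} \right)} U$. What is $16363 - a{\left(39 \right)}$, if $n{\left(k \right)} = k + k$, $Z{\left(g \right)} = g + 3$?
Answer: $18001$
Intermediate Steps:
$Z{\left(g \right)} = 3 + g$
$n{\left(k \right)} = 2 k$
$a{\left(U \right)} = - \frac{U \left(6 + 2 U\right)}{2}$ ($a{\left(U \right)} = - \frac{2 \left(3 + U\right) U}{2} = - \frac{\left(6 + 2 U\right) U}{2} = - \frac{U \left(6 + 2 U\right)}{2}$)
$16363 - a{\left(39 \right)} = 16363 - \left(-1\right) 39 \left(3 + 39\right) = 16363 - \left(-1\right) 39 \cdot 42 = 16363 - -1638 = 16363 + 1638 = 18001$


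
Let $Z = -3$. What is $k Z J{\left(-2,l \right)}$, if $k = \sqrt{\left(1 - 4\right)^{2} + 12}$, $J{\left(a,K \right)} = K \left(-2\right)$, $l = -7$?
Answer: $- 42 \sqrt{21} \approx -192.47$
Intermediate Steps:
$J{\left(a,K \right)} = - 2 K$
$k = \sqrt{21}$ ($k = \sqrt{\left(-3\right)^{2} + 12} = \sqrt{9 + 12} = \sqrt{21} \approx 4.5826$)
$k Z J{\left(-2,l \right)} = \sqrt{21} \left(-3\right) \left(\left(-2\right) \left(-7\right)\right) = - 3 \sqrt{21} \cdot 14 = - 42 \sqrt{21}$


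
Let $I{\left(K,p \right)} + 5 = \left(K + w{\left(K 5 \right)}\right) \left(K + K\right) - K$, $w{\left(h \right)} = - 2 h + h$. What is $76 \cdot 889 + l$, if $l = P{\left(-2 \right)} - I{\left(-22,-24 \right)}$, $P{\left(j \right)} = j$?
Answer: $71417$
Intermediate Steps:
$w{\left(h \right)} = - h$
$I{\left(K,p \right)} = -5 - K - 8 K^{2}$ ($I{\left(K,p \right)} = -5 - \left(K - \left(K - K 5\right) \left(K + K\right)\right) = -5 - \left(K - \left(K - 5 K\right) 2 K\right) = -5 + \left(- 4 K 2 K - K\right) = -5 - \left(K + 8 K^{2}\right) = -5 - K - 8 K^{2}$)
$l = 3853$ ($l = -2 - \left(-5 - -22 - 8 \left(-22\right)^{2}\right) = -2 - \left(-5 + 22 - 3872\right) = -2 - -3855 = -2 + 3855 = 3853$)
$76 \cdot 889 + l = 76 \cdot 889 + 3853 = 67564 + 3853 = 71417$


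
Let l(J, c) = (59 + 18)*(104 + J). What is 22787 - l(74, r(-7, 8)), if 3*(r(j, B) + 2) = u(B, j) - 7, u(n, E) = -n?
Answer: 9081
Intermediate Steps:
r(j, B) = -13/3 - B/3 (r(j, B) = -2 + (-B - 7)/3 = -2 + (-7 - B)/3 = -2 + (-7/3 - B/3) = -13/3 - B/3)
l(J, c) = 8008 + 77*J (l(J, c) = 77*(104 + J) = 8008 + 77*J)
22787 - l(74, r(-7, 8)) = 22787 - (8008 + 77*74) = 22787 - (8008 + 5698) = 22787 - 1*13706 = 22787 - 13706 = 9081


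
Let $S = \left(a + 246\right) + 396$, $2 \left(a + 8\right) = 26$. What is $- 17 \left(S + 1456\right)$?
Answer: $-35751$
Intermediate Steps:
$a = 5$ ($a = -8 + \frac{1}{2} \cdot 26 = -8 + 13 = 5$)
$S = 647$ ($S = \left(5 + 246\right) + 396 = 251 + 396 = 647$)
$- 17 \left(S + 1456\right) = - 17 \left(647 + 1456\right) = \left(-17\right) 2103 = -35751$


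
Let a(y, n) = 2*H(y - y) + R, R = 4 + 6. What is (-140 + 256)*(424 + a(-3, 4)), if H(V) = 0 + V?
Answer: 50344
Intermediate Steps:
H(V) = V
R = 10
a(y, n) = 10 (a(y, n) = 2*(y - y) + 10 = 2*0 + 10 = 0 + 10 = 10)
(-140 + 256)*(424 + a(-3, 4)) = (-140 + 256)*(424 + 10) = 116*434 = 50344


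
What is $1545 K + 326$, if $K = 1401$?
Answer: $2164871$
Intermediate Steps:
$1545 K + 326 = 1545 \cdot 1401 + 326 = 2164545 + 326 = 2164871$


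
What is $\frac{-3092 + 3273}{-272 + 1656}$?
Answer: $\frac{181}{1384} \approx 0.13078$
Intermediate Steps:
$\frac{-3092 + 3273}{-272 + 1656} = \frac{181}{1384}$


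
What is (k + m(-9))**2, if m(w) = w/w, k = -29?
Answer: 784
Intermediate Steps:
m(w) = 1
(k + m(-9))**2 = (-29 + 1)**2 = (-28)**2 = 784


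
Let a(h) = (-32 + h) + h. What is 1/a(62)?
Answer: 1/92 ≈ 0.010870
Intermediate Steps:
a(h) = -32 + 2*h
1/a(62) = 1/(-32 + 2*62) = 1/(-32 + 124) = 1/92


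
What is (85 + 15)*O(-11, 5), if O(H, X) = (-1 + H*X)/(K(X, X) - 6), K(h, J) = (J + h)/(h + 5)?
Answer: 1120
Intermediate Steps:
K(h, J) = (J + h)/(5 + h)
O(H, X) = (-1 + H*X)/(-6 + 2*X/(5 + X)) (O(H, X) = (-1 + H*X)/((X + X)/(5 + X) - 6) = (-1 + H*X)/((2*X)/(5 + X) - 6) = (-1 + H*X)/(2*X/(5 + X) - 6) = (-1 + H*X)/(-6 + 2*X/(5 + X)))
(85 + 15)*O(-11, 5) = (85 + 15)*(-(-1 - 11*5)*(5 + 5)/(30 + 4*5)) = 100*(-1*(-1 - 55)*10/(30 + 20)) = 100*(-1*(-56)*10/50) = 100*(-1*1/50*(-56)*10) = 100*(56/5) = 1120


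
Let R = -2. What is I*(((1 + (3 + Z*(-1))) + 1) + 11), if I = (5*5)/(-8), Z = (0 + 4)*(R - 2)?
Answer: -100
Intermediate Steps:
Z = -16 (Z = (0 + 4)*(-2 - 2) = 4*(-4) = -16)
I = -25/8 (I = 25*(-1/8) = -25/8 ≈ -3.1250)
I*(((1 + (3 + Z*(-1))) + 1) + 11) = -25*(((1 + (3 - 16*(-1))) + 1) + 11)/8 = -25*(((1 + (3 + 16)) + 1) + 11)/8 = -25*(((1 + 19) + 1) + 11)/8 = -25*((20 + 1) + 11)/8 = -25*(21 + 11)/8 = -25/8*32 = -100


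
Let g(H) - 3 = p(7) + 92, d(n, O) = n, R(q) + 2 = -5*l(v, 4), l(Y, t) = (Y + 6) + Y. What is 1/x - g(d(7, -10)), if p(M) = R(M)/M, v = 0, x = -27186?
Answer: -17208745/190302 ≈ -90.429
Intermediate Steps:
l(Y, t) = 6 + 2*Y (l(Y, t) = (6 + Y) + Y = 6 + 2*Y)
R(q) = -32 (R(q) = -2 - 5*(6 + 2*0) = -2 - 5*(6 + 0) = -2 - 5*6 = -2 - 30 = -32)
p(M) = -32/M
g(H) = 633/7 (g(H) = 3 + (-32/7 + 92) = 3 + 612/7 = 633/7)
1/x - g(d(7, -10)) = 1/(-27186) - 1*633/7 = -1/27186 - 633/7 = -17208745/190302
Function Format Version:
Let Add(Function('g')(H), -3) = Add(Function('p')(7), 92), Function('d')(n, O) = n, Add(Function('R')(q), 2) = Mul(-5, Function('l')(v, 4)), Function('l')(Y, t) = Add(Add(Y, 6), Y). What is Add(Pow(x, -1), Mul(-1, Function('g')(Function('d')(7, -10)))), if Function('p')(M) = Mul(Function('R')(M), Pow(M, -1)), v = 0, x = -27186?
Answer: Rational(-17208745, 190302) ≈ -90.429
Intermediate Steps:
Function('l')(Y, t) = Add(6, Mul(2, Y)) (Function('l')(Y, t) = Add(Add(6, Y), Y) = Add(6, Mul(2, Y)))
Function('R')(q) = -32 (Function('R')(q) = Add(-2, Mul(-5, Add(6, Mul(2, 0)))) = Add(-2, Mul(-5, Add(6, 0))) = Add(-2, Mul(-5, 6)) = Add(-2, -30) = -32)
Function('p')(M) = Mul(-32, Pow(M, -1))
Function('g')(H) = Rational(633, 7) (Function('g')(H) = Add(3, Add(Mul(-32, Pow(7, -1)), 92)) = Add(3, Add(Mul(-32, Rational(1, 7)), 92)) = Add(3, Add(Rational(-32, 7), 92)) = Add(3, Rational(612, 7)) = Rational(633, 7))
Add(Pow(x, -1), Mul(-1, Function('g')(Function('d')(7, -10)))) = Add(Pow(-27186, -1), Mul(-1, Rational(633, 7))) = Add(Rational(-1, 27186), Rational(-633, 7)) = Rational(-17208745, 190302)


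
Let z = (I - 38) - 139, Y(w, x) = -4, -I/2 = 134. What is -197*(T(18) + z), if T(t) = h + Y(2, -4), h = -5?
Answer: 89438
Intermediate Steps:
I = -268 (I = -2*134 = -268)
z = -445 (z = (-268 - 38) - 139 = -306 - 139 = -445)
T(t) = -9 (T(t) = -5 - 4 = -9)
-197*(T(18) + z) = -197*(-9 - 445) = -197*(-454) = 89438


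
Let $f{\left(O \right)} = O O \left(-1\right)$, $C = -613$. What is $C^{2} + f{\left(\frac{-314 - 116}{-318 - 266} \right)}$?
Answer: $\frac{32039521791}{85264} \approx 3.7577 \cdot 10^{5}$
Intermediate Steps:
$f{\left(O \right)} = - O^{2}$ ($f{\left(O \right)} = O^{2} \left(-1\right) = - O^{2}$)
$C^{2} + f{\left(\frac{-314 - 116}{-318 - 266} \right)} = \left(-613\right)^{2} - \left(\frac{-314 - 116}{-318 - 266}\right)^{2} = 375769 - \left(- \frac{430}{-584}\right)^{2} = 375769 - \left(\left(-430\right) \left(- \frac{1}{584}\right)\right)^{2} = 375769 - \left(\frac{215}{292}\right)^{2} = 375769 - \frac{46225}{85264} = \frac{32039521791}{85264}$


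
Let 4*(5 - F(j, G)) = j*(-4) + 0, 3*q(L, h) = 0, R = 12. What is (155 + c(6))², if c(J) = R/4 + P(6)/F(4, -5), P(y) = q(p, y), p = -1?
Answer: 24964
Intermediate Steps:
q(L, h) = 0 (q(L, h) = (⅓)*0 = 0)
F(j, G) = 5 + j (F(j, G) = 5 - (j*(-4) + 0)/4 = 5 - (-4*j + 0)/4 = 5 - (-1)*j = 5 + j)
P(y) = 0
c(J) = 3 (c(J) = 12/4 + 0/(5 + 4) = 12*(¼) + 0/9 = 3 + 0*(⅑) = 3 + 0 = 3)
(155 + c(6))² = (155 + 3)² = 158² = 24964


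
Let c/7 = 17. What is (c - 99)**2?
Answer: 400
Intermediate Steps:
c = 119 (c = 7*17 = 119)
(c - 99)**2 = (119 - 99)**2 = 20**2 = 400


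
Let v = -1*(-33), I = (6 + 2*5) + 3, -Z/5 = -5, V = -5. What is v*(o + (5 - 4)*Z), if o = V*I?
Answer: -2310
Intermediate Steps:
Z = 25 (Z = -5*(-5) = 25)
I = 19 (I = (6 + 10) + 3 = 16 + 3 = 19)
v = 33
o = -95 (o = -5*19 = -95)
v*(o + (5 - 4)*Z) = 33*(-95 + (5 - 4)*25) = 33*(-95 + 1*25) = 33*(-95 + 25) = 33*(-70) = -2310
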